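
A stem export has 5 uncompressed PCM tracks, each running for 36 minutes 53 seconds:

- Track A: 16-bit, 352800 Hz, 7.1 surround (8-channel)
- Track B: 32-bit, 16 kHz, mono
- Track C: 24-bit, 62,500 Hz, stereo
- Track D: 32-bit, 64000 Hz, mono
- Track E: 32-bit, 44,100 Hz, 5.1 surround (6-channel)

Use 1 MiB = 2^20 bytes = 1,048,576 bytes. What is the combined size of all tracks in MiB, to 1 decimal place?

15613.8 MiB

36 minutes 53 seconds = 2,213 s.
Track A: 352,800 × 2,213 × 2 × 8 = 12,491,942,400 bytes.
Track B: 16,000 × 2,213 × 4 × 1 = 141,632,000 bytes.
Track C: 62,500 × 2,213 × 3 × 2 = 829,875,000 bytes.
Track D: 64,000 × 2,213 × 4 × 1 = 566,528,000 bytes.
Track E: 44,100 × 2,213 × 4 × 6 = 2,342,239,200 bytes.
Total = 16,372,216,600 bytes = 15613.8 MiB.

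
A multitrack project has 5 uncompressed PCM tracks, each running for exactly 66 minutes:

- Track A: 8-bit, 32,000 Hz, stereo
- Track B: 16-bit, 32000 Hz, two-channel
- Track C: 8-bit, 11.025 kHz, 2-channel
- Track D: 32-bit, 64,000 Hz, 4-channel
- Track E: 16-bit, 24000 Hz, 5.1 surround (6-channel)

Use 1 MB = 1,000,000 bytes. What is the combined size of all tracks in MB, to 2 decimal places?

6043.16 MB

exactly 66 minutes = 3,960 s.
Track A: 32,000 × 3,960 × 1 × 2 = 253,440,000 bytes.
Track B: 32,000 × 3,960 × 2 × 2 = 506,880,000 bytes.
Track C: 11,025 × 3,960 × 1 × 2 = 87,318,000 bytes.
Track D: 64,000 × 3,960 × 4 × 4 = 4,055,040,000 bytes.
Track E: 24,000 × 3,960 × 2 × 6 = 1,140,480,000 bytes.
Total = 6,043,158,000 bytes = 6043.16 MB.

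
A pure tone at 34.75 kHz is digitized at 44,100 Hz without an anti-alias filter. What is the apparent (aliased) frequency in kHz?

Nyquist = 44,100/2 = 22,050 Hz; 34,750 Hz exceeds it.
Alias = |34,750 − 1×44,100| = |34,750 − 44,100| = 9,350 Hz = 9.35 kHz.

9.35 kHz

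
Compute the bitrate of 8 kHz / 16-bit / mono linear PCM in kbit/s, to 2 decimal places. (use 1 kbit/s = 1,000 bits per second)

128.00 kbit/s

Bit rate = 8,000 × 16 × 1 = 128,000 bits/s.
= 128.00 kbit/s.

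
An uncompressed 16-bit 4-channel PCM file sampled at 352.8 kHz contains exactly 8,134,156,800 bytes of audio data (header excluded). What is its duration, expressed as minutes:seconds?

Byte rate = 352,800 × 2 × 4 = 2,822,400 bytes/s.
Duration = 8,134,156,800 / 2,822,400 = 2,882 s.
2,882 s = 48:02.

48:02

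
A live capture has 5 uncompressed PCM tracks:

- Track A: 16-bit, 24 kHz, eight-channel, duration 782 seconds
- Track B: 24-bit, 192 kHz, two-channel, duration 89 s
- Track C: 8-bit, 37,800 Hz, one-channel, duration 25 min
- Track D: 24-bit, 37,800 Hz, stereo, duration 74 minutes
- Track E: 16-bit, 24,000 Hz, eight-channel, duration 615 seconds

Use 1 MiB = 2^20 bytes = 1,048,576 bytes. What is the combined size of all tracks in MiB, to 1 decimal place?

Track A: 24,000 × 782 × 2 × 8 = 300,288,000 bytes.
Track B: 192,000 × 89 × 3 × 2 = 102,528,000 bytes.
Track C: 25 min = 1,500 s; 37,800 × 1,500 × 1 × 1 = 56,700,000 bytes.
Track D: 74 minutes = 4,440 s; 37,800 × 4,440 × 3 × 2 = 1,006,992,000 bytes.
Track E: 24,000 × 615 × 2 × 8 = 236,160,000 bytes.
Total = 1,702,668,000 bytes = 1623.8 MiB.

1623.8 MiB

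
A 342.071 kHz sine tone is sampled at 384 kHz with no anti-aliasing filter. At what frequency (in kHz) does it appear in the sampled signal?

41.929 kHz

Nyquist = 384,000/2 = 192,000 Hz; 342,071 Hz exceeds it.
Alias = |342,071 − 1×384,000| = |342,071 − 384,000| = 41,929 Hz = 41.929 kHz.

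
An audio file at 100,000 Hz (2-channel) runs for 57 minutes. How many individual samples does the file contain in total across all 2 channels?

684,000,000 samples

57 minutes = 3,420 s.
100,000 × 3,420 s × 2 ch = 684,000,000 samples.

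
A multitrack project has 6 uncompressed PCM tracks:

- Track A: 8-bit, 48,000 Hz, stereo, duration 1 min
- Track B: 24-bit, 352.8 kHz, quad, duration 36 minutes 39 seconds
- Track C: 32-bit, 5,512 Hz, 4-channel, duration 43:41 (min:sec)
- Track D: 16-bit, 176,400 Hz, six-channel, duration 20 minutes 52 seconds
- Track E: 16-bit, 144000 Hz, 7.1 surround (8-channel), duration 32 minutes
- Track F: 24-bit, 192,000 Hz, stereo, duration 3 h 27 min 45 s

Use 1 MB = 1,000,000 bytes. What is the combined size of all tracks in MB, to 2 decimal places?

Track A: 1 min = 60 s; 48,000 × 60 × 1 × 2 = 5,760,000 bytes.
Track B: 36 minutes 39 seconds = 2,199 s; 352,800 × 2,199 × 3 × 4 = 9,309,686,400 bytes.
Track C: 43:41 (min:sec) = 2,621 s; 5,512 × 2,621 × 4 × 4 = 231,151,232 bytes.
Track D: 20 minutes 52 seconds = 1,252 s; 176,400 × 1,252 × 2 × 6 = 2,650,233,600 bytes.
Track E: 32 minutes = 1,920 s; 144,000 × 1,920 × 2 × 8 = 4,423,680,000 bytes.
Track F: 3 h 27 min 45 s = 12,465 s; 192,000 × 12,465 × 3 × 2 = 14,359,680,000 bytes.
Total = 30,980,191,232 bytes = 30980.19 MB.

30980.19 MB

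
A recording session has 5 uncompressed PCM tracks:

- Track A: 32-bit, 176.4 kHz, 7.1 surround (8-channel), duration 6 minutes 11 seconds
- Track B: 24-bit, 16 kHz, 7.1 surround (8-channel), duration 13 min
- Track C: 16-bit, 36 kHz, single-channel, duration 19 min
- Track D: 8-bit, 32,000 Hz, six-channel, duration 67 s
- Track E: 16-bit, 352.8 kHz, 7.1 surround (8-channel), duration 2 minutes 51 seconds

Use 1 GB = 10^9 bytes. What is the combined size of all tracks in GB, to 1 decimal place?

3.5 GB

Track A: 6 minutes 11 seconds = 371 s; 176,400 × 371 × 4 × 8 = 2,094,220,800 bytes.
Track B: 13 min = 780 s; 16,000 × 780 × 3 × 8 = 299,520,000 bytes.
Track C: 19 min = 1,140 s; 36,000 × 1,140 × 2 × 1 = 82,080,000 bytes.
Track D: 32,000 × 67 × 1 × 6 = 12,864,000 bytes.
Track E: 2 minutes 51 seconds = 171 s; 352,800 × 171 × 2 × 8 = 965,260,800 bytes.
Total = 3,453,945,600 bytes = 3.5 GB.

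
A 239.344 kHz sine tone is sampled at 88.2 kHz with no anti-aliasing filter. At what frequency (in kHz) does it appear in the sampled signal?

25.256 kHz

Nyquist = 88,200/2 = 44,100 Hz; 239,344 Hz exceeds it.
Alias = |239,344 − 3×88,200| = |239,344 − 264,600| = 25,256 Hz = 25.256 kHz.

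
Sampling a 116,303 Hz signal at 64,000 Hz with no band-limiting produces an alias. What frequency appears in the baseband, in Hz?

11,697 Hz

Nyquist = 64,000/2 = 32,000 Hz; 116,303 Hz exceeds it.
Alias = |116,303 − 2×64,000| = |116,303 − 128,000| = 11,697 Hz.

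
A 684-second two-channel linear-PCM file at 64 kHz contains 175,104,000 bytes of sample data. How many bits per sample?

16 bits

Bytes per sample = 175,104,000 / (64,000 × 684 × 2) = 175,104,000 / 87,552,000 = 2.
Bit depth = 2 × 8 = 16 bits.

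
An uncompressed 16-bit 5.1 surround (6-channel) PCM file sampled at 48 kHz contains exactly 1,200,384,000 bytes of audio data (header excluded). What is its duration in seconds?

Byte rate = 48,000 × 2 × 6 = 576,000 bytes/s.
Duration = 1,200,384,000 / 576,000 = 2,084 s.

2,084 seconds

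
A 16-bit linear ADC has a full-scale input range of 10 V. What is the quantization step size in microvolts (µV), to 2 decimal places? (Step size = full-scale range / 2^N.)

10 V / 2^16 = 10 / 65,536 V = 152.59 µV.

152.59 µV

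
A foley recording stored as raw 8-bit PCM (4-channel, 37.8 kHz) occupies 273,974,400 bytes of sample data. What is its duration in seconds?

Byte rate = 37,800 × 1 × 4 = 151,200 bytes/s.
Duration = 273,974,400 / 151,200 = 1,812 s.

1,812 seconds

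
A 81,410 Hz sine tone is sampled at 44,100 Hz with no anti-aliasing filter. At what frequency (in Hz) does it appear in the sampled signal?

6,790 Hz

Nyquist = 44,100/2 = 22,050 Hz; 81,410 Hz exceeds it.
Alias = |81,410 − 2×44,100| = |81,410 − 88,200| = 6,790 Hz.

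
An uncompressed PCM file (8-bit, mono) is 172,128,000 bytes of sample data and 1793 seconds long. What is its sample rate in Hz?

Bytes = sample_rate × seconds × bytes_per_sample × channels.
sample_rate = 172,128,000 / (1,793 × 1 × 1) = 172,128,000 / 1,793 = 96,000 Hz.

96,000 Hz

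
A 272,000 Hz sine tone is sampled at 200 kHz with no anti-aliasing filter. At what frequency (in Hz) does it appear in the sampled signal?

Nyquist = 200,000/2 = 100,000 Hz; 272,000 Hz exceeds it.
Alias = |272,000 − 1×200,000| = |272,000 − 200,000| = 72,000 Hz.

72,000 Hz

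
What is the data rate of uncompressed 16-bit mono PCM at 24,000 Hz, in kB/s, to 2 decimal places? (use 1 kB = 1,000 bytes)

Bit rate = 24,000 × 16 × 1 = 384,000 bits/s.
384,000 / 8 = 48,000 B/s = 48.00 kB/s.

48.00 kB/s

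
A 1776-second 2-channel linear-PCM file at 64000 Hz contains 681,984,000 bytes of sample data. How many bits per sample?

Bytes per sample = 681,984,000 / (64,000 × 1,776 × 2) = 681,984,000 / 227,328,000 = 3.
Bit depth = 3 × 8 = 24 bits.

24 bits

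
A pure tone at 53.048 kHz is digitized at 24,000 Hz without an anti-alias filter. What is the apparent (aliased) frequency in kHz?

5.048 kHz

Nyquist = 24,000/2 = 12,000 Hz; 53,048 Hz exceeds it.
Alias = |53,048 − 2×24,000| = |53,048 − 48,000| = 5,048 Hz = 5.048 kHz.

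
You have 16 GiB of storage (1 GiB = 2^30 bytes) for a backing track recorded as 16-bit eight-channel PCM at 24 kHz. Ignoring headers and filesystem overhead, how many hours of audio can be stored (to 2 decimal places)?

12.43 hours

Uncompressed byte rate = 24,000 × 2 × 8 = 384,000 bytes/s.
Capacity = 16 × 1,073,741,824 = 17,179,869,184 bytes.
17,179,869,184 / 384,000 ≈ 44739.24 s → 12.43 hours.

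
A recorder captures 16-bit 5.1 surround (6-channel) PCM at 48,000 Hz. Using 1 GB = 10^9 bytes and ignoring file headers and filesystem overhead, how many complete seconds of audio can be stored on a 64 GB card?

111,111 seconds

Uncompressed byte rate = 48,000 × 2 × 6 = 576,000 bytes/s.
Capacity = 64 × 1,000,000,000 = 64,000,000,000 bytes.
64,000,000,000 / 576,000 ≈ 111111.11 s → 111,111 seconds.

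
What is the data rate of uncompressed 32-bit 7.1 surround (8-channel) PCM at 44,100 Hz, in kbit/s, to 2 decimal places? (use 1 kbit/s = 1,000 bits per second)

Bit rate = 44,100 × 32 × 8 = 11,289,600 bits/s.
= 11289.60 kbit/s.

11289.60 kbit/s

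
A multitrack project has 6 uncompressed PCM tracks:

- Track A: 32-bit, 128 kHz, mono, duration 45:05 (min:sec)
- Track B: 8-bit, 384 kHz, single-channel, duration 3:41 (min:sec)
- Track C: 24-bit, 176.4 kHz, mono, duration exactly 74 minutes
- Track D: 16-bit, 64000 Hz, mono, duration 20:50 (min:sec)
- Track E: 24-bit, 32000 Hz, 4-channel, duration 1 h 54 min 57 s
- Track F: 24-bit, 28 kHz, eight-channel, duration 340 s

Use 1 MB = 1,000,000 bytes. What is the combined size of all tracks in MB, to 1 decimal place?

Track A: 45:05 (min:sec) = 2,705 s; 128,000 × 2,705 × 4 × 1 = 1,384,960,000 bytes.
Track B: 3:41 (min:sec) = 221 s; 384,000 × 221 × 1 × 1 = 84,864,000 bytes.
Track C: exactly 74 minutes = 4,440 s; 176,400 × 4,440 × 3 × 1 = 2,349,648,000 bytes.
Track D: 20:50 (min:sec) = 1,250 s; 64,000 × 1,250 × 2 × 1 = 160,000,000 bytes.
Track E: 1 h 54 min 57 s = 6,897 s; 32,000 × 6,897 × 3 × 4 = 2,648,448,000 bytes.
Track F: 28,000 × 340 × 3 × 8 = 228,480,000 bytes.
Total = 6,856,400,000 bytes = 6856.4 MB.

6856.4 MB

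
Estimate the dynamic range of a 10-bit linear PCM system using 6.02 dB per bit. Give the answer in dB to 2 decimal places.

10 × 6.02 = 60.20 dB.

60.20 dB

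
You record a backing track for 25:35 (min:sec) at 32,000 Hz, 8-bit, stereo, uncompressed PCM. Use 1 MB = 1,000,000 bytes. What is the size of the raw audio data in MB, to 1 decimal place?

98.2 MB

Duration = 25:35 (min:sec) = 1,535 s.
Bytes = 32,000 samples/s × 1,535 s × 1 bytes/sample × 2 ch = 98,240,000 bytes.
98,240,000 / 1,000,000 = 98.2 MB.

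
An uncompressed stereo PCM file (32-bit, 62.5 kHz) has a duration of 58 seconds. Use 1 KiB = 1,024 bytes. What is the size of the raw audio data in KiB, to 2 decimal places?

Bytes = 62,500 samples/s × 58 s × 4 bytes/sample × 2 ch = 29,000,000 bytes.
29,000,000 / 1,024 = 28320.31 KiB.

28320.31 KiB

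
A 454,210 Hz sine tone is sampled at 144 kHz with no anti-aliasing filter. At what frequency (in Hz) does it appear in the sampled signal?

22,210 Hz

Nyquist = 144,000/2 = 72,000 Hz; 454,210 Hz exceeds it.
Alias = |454,210 − 3×144,000| = |454,210 − 432,000| = 22,210 Hz.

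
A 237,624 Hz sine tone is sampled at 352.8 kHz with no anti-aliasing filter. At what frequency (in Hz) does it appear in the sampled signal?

Nyquist = 352,800/2 = 176,400 Hz; 237,624 Hz exceeds it.
Alias = |237,624 − 1×352,800| = |237,624 − 352,800| = 115,176 Hz.

115,176 Hz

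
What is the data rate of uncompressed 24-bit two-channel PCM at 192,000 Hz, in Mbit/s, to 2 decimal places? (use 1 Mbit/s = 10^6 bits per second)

Bit rate = 192,000 × 24 × 2 = 9,216,000 bits/s.
= 9.22 Mbit/s.

9.22 Mbit/s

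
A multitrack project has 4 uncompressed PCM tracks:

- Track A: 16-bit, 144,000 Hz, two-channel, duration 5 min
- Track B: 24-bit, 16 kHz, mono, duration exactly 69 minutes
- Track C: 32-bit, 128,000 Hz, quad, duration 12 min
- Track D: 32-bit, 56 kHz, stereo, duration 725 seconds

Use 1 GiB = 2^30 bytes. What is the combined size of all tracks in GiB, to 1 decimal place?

Track A: 5 min = 300 s; 144,000 × 300 × 2 × 2 = 172,800,000 bytes.
Track B: exactly 69 minutes = 4,140 s; 16,000 × 4,140 × 3 × 1 = 198,720,000 bytes.
Track C: 12 min = 720 s; 128,000 × 720 × 4 × 4 = 1,474,560,000 bytes.
Track D: 56,000 × 725 × 4 × 2 = 324,800,000 bytes.
Total = 2,170,880,000 bytes = 2.0 GiB.

2.0 GiB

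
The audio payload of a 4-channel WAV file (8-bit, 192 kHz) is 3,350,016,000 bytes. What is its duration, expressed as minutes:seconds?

Byte rate = 192,000 × 1 × 4 = 768,000 bytes/s.
Duration = 3,350,016,000 / 768,000 = 4,362 s.
4,362 s = 72:42.

72:42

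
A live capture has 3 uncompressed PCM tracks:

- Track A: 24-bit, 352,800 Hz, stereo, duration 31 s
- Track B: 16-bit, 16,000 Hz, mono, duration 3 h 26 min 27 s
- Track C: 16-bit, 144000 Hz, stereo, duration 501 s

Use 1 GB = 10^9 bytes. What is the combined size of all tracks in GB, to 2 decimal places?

0.75 GB

Track A: 352,800 × 31 × 3 × 2 = 65,620,800 bytes.
Track B: 3 h 26 min 27 s = 12,387 s; 16,000 × 12,387 × 2 × 1 = 396,384,000 bytes.
Track C: 144,000 × 501 × 2 × 2 = 288,576,000 bytes.
Total = 750,580,800 bytes = 0.75 GB.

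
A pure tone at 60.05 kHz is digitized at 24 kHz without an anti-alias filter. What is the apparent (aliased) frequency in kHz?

11.95 kHz

Nyquist = 24,000/2 = 12,000 Hz; 60,050 Hz exceeds it.
Alias = |60,050 − 3×24,000| = |60,050 − 72,000| = 11,950 Hz = 11.95 kHz.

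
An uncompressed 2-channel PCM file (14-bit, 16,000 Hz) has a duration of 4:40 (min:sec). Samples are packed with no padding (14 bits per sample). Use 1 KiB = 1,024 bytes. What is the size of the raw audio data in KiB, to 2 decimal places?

Duration = 4:40 (min:sec) = 280 s.
Bits = 16,000 × 280 × 14 × 2 = 125,440,000 bits = 15,680,000 bytes.
15,680,000 / 1,024 = 15312.50 KiB.

15312.50 KiB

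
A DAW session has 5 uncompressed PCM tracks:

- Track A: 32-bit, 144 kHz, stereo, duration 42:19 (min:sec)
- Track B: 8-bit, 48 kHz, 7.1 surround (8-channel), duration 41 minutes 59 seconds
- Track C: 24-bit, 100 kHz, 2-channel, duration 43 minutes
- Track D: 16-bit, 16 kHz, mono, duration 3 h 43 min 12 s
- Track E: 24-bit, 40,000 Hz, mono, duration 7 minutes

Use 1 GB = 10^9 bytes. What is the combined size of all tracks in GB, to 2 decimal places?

5.92 GB

Track A: 42:19 (min:sec) = 2,539 s; 144,000 × 2,539 × 4 × 2 = 2,924,928,000 bytes.
Track B: 41 minutes 59 seconds = 2,519 s; 48,000 × 2,519 × 1 × 8 = 967,296,000 bytes.
Track C: 43 minutes = 2,580 s; 100,000 × 2,580 × 3 × 2 = 1,548,000,000 bytes.
Track D: 3 h 43 min 12 s = 13,392 s; 16,000 × 13,392 × 2 × 1 = 428,544,000 bytes.
Track E: 7 minutes = 420 s; 40,000 × 420 × 3 × 1 = 50,400,000 bytes.
Total = 5,919,168,000 bytes = 5.92 GB.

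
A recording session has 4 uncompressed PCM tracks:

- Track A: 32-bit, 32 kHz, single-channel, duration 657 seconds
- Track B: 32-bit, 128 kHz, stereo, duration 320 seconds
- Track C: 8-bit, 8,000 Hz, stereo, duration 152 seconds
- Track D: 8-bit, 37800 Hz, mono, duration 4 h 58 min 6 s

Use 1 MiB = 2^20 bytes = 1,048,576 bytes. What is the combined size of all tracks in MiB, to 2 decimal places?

1039.79 MiB

Track A: 32,000 × 657 × 4 × 1 = 84,096,000 bytes.
Track B: 128,000 × 320 × 4 × 2 = 327,680,000 bytes.
Track C: 8,000 × 152 × 1 × 2 = 2,432,000 bytes.
Track D: 4 h 58 min 6 s = 17,886 s; 37,800 × 17,886 × 1 × 1 = 676,090,800 bytes.
Total = 1,090,298,800 bytes = 1039.79 MiB.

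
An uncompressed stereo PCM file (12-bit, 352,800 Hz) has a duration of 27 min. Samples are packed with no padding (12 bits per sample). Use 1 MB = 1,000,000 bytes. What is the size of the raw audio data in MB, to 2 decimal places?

1714.61 MB

Duration = 27 min = 1,620 s.
Bits = 352,800 × 1,620 × 12 × 2 = 13,716,864,000 bits = 1,714,608,000 bytes.
1,714,608,000 / 1,000,000 = 1714.61 MB.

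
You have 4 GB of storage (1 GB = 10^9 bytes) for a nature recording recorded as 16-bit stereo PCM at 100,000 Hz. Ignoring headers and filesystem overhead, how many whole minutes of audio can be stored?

166 minutes

Uncompressed byte rate = 100,000 × 2 × 2 = 400,000 bytes/s.
Capacity = 4 × 1,000,000,000 = 4,000,000,000 bytes.
4,000,000,000 / 400,000 ≈ 10000 s → 166 minutes.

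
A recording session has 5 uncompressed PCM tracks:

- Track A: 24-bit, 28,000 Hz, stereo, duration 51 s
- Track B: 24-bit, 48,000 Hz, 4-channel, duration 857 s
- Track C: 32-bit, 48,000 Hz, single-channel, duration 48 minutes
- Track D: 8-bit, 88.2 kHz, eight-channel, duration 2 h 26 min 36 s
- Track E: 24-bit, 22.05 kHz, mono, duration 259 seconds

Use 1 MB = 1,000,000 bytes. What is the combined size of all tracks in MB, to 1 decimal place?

7278.8 MB

Track A: 28,000 × 51 × 3 × 2 = 8,568,000 bytes.
Track B: 48,000 × 857 × 3 × 4 = 493,632,000 bytes.
Track C: 48 minutes = 2,880 s; 48,000 × 2,880 × 4 × 1 = 552,960,000 bytes.
Track D: 2 h 26 min 36 s = 8,796 s; 88,200 × 8,796 × 1 × 8 = 6,206,457,600 bytes.
Track E: 22,050 × 259 × 3 × 1 = 17,132,850 bytes.
Total = 7,278,750,450 bytes = 7278.8 MB.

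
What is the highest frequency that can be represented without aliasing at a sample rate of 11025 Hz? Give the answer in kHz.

Nyquist frequency = sample rate / 2 = 11,025 / 2 = 5.5125 kHz.

5.5125 kHz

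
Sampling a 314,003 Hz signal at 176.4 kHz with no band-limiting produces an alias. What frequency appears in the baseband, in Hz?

38,797 Hz

Nyquist = 176,400/2 = 88,200 Hz; 314,003 Hz exceeds it.
Alias = |314,003 − 2×176,400| = |314,003 − 352,800| = 38,797 Hz.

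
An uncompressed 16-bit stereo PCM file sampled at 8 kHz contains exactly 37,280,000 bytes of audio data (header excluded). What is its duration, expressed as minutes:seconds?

Byte rate = 8,000 × 2 × 2 = 32,000 bytes/s.
Duration = 37,280,000 / 32,000 = 1,165 s.
1,165 s = 19:25.

19:25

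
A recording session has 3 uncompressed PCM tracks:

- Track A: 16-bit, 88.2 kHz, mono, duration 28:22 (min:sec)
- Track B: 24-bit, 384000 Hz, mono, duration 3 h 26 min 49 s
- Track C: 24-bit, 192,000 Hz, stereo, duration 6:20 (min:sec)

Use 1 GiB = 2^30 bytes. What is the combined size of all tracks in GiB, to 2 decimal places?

Track A: 28:22 (min:sec) = 1,702 s; 88,200 × 1,702 × 2 × 1 = 300,232,800 bytes.
Track B: 3 h 26 min 49 s = 12,409 s; 384,000 × 12,409 × 3 × 1 = 14,295,168,000 bytes.
Track C: 6:20 (min:sec) = 380 s; 192,000 × 380 × 3 × 2 = 437,760,000 bytes.
Total = 15,033,160,800 bytes = 14.00 GiB.

14.00 GiB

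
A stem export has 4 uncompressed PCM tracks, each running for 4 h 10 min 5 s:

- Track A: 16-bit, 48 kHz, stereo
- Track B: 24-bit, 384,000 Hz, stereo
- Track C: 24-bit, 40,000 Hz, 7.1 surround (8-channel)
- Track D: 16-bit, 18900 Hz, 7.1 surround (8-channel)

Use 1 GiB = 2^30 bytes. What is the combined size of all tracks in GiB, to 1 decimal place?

4 h 10 min 5 s = 15,005 s.
Track A: 48,000 × 15,005 × 2 × 2 = 2,880,960,000 bytes.
Track B: 384,000 × 15,005 × 3 × 2 = 34,571,520,000 bytes.
Track C: 40,000 × 15,005 × 3 × 8 = 14,404,800,000 bytes.
Track D: 18,900 × 15,005 × 2 × 8 = 4,537,512,000 bytes.
Total = 56,394,792,000 bytes = 52.5 GiB.

52.5 GiB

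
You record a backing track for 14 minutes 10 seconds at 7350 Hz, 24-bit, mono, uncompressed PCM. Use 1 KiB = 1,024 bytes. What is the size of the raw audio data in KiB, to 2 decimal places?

Duration = 14 minutes 10 seconds = 850 s.
Bytes = 7,350 samples/s × 850 s × 3 bytes/sample × 1 ch = 18,742,500 bytes.
18,742,500 / 1,024 = 18303.22 KiB.

18303.22 KiB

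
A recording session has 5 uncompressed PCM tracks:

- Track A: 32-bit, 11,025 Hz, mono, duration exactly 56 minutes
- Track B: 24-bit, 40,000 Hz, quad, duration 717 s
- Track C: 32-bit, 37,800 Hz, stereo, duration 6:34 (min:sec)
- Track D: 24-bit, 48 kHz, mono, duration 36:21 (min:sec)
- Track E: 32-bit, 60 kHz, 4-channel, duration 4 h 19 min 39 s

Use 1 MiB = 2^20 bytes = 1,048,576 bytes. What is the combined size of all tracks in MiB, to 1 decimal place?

15145.7 MiB

Track A: exactly 56 minutes = 3,360 s; 11,025 × 3,360 × 4 × 1 = 148,176,000 bytes.
Track B: 40,000 × 717 × 3 × 4 = 344,160,000 bytes.
Track C: 6:34 (min:sec) = 394 s; 37,800 × 394 × 4 × 2 = 119,145,600 bytes.
Track D: 36:21 (min:sec) = 2,181 s; 48,000 × 2,181 × 3 × 1 = 314,064,000 bytes.
Track E: 4 h 19 min 39 s = 15,579 s; 60,000 × 15,579 × 4 × 4 = 14,955,840,000 bytes.
Total = 15,881,385,600 bytes = 15145.7 MiB.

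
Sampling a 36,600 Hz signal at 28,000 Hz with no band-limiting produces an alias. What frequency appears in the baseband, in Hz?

8,600 Hz

Nyquist = 28,000/2 = 14,000 Hz; 36,600 Hz exceeds it.
Alias = |36,600 − 1×28,000| = |36,600 − 28,000| = 8,600 Hz.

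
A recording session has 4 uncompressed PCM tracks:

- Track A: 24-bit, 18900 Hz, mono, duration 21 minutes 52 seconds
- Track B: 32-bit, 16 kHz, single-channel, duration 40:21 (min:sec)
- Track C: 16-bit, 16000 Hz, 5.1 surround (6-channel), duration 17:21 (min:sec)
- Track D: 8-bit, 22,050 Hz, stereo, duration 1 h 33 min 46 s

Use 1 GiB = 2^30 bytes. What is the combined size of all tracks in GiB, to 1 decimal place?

Track A: 21 minutes 52 seconds = 1,312 s; 18,900 × 1,312 × 3 × 1 = 74,390,400 bytes.
Track B: 40:21 (min:sec) = 2,421 s; 16,000 × 2,421 × 4 × 1 = 154,944,000 bytes.
Track C: 17:21 (min:sec) = 1,041 s; 16,000 × 1,041 × 2 × 6 = 199,872,000 bytes.
Track D: 1 h 33 min 46 s = 5,626 s; 22,050 × 5,626 × 1 × 2 = 248,106,600 bytes.
Total = 677,313,000 bytes = 0.6 GiB.

0.6 GiB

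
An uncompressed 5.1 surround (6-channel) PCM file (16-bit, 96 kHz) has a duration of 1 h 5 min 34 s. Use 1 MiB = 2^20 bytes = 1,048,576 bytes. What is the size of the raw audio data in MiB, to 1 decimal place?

Duration = 1 h 5 min 34 s = 3,934 s.
Bytes = 96,000 samples/s × 3,934 s × 2 bytes/sample × 6 ch = 4,531,968,000 bytes.
4,531,968,000 / 1,048,576 = 4322.0 MiB.

4322.0 MiB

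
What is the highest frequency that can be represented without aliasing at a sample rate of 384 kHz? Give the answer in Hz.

Nyquist frequency = sample rate / 2 = 384,000 / 2 = 192,000 Hz.

192,000 Hz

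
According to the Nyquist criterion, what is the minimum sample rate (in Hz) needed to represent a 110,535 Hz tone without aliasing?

Minimum sample rate = 2 × 110,535 Hz = 221,070 Hz.

221,070 Hz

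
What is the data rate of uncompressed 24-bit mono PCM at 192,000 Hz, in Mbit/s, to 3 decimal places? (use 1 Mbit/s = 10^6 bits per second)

4.608 Mbit/s

Bit rate = 192,000 × 24 × 1 = 4,608,000 bits/s.
= 4.608 Mbit/s.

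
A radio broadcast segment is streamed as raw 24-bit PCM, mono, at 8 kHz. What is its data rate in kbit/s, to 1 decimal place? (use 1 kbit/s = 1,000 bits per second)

192.0 kbit/s

Bit rate = 8,000 × 24 × 1 = 192,000 bits/s.
= 192.0 kbit/s.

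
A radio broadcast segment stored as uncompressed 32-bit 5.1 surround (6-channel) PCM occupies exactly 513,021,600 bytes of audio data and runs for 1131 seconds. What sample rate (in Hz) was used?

18,900 Hz

Bytes = sample_rate × seconds × bytes_per_sample × channels.
sample_rate = 513,021,600 / (1,131 × 4 × 6) = 513,021,600 / 27,144 = 18,900 Hz.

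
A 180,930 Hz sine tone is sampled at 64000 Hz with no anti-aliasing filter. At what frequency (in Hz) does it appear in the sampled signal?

Nyquist = 64,000/2 = 32,000 Hz; 180,930 Hz exceeds it.
Alias = |180,930 − 3×64,000| = |180,930 − 192,000| = 11,070 Hz.

11,070 Hz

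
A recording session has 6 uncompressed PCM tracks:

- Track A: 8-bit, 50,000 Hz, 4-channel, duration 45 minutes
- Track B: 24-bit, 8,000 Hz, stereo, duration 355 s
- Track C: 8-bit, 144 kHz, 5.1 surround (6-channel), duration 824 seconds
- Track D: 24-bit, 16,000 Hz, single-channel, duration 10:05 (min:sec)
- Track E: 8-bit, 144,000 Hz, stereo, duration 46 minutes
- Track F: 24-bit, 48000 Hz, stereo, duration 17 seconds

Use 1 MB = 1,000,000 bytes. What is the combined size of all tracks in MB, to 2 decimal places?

2097.79 MB

Track A: 45 minutes = 2,700 s; 50,000 × 2,700 × 1 × 4 = 540,000,000 bytes.
Track B: 8,000 × 355 × 3 × 2 = 17,040,000 bytes.
Track C: 144,000 × 824 × 1 × 6 = 711,936,000 bytes.
Track D: 10:05 (min:sec) = 605 s; 16,000 × 605 × 3 × 1 = 29,040,000 bytes.
Track E: 46 minutes = 2,760 s; 144,000 × 2,760 × 1 × 2 = 794,880,000 bytes.
Track F: 48,000 × 17 × 3 × 2 = 4,896,000 bytes.
Total = 2,097,792,000 bytes = 2097.79 MB.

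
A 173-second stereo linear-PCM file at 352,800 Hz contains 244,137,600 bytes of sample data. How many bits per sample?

16 bits

Bytes per sample = 244,137,600 / (352,800 × 173 × 2) = 244,137,600 / 122,068,800 = 2.
Bit depth = 2 × 8 = 16 bits.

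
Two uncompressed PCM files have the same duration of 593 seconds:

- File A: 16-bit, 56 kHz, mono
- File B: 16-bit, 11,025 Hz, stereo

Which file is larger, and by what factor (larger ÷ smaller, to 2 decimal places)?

File A: 56,000 × 2 × 1 = 112,000 bytes/s.
File B: 11,025 × 2 × 2 = 44,100 bytes/s.
File A is larger; ratio = 66,416,000 / 26,151,300 = 2.54.

File A, by a factor of 2.54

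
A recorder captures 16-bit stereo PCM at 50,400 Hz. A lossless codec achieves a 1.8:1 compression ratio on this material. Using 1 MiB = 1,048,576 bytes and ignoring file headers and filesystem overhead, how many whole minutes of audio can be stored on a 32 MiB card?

Uncompressed byte rate = 50,400 × 2 × 2 = 201,600 bytes/s.
After 1.8:1 compression, effective rate ≈ 112000 bytes/s.
Capacity = 32 × 1,048,576 = 33,554,432 bytes.
33,554,432 / effective rate ≈ 299.59 s → 4 minutes.

4 minutes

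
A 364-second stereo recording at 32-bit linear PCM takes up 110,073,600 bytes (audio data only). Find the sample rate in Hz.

37,800 Hz

Bytes = sample_rate × seconds × bytes_per_sample × channels.
sample_rate = 110,073,600 / (364 × 4 × 2) = 110,073,600 / 2,912 = 37,800 Hz.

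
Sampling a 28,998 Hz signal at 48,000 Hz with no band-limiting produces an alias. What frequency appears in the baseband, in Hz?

19,002 Hz

Nyquist = 48,000/2 = 24,000 Hz; 28,998 Hz exceeds it.
Alias = |28,998 − 1×48,000| = |28,998 − 48,000| = 19,002 Hz.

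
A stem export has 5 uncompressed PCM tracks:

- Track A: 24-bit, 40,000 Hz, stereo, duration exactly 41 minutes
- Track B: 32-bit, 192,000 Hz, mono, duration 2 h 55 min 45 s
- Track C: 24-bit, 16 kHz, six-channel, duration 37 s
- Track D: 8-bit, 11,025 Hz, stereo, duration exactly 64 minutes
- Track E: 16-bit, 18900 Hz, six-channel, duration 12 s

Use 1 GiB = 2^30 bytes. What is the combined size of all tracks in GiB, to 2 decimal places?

Track A: exactly 41 minutes = 2,460 s; 40,000 × 2,460 × 3 × 2 = 590,400,000 bytes.
Track B: 2 h 55 min 45 s = 10,545 s; 192,000 × 10,545 × 4 × 1 = 8,098,560,000 bytes.
Track C: 16,000 × 37 × 3 × 6 = 10,656,000 bytes.
Track D: exactly 64 minutes = 3,840 s; 11,025 × 3,840 × 1 × 2 = 84,672,000 bytes.
Track E: 18,900 × 12 × 2 × 6 = 2,721,600 bytes.
Total = 8,787,009,600 bytes = 8.18 GiB.

8.18 GiB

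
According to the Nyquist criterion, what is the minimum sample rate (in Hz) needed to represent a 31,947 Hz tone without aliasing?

63,894 Hz

Minimum sample rate = 2 × 31,947 Hz = 63,894 Hz.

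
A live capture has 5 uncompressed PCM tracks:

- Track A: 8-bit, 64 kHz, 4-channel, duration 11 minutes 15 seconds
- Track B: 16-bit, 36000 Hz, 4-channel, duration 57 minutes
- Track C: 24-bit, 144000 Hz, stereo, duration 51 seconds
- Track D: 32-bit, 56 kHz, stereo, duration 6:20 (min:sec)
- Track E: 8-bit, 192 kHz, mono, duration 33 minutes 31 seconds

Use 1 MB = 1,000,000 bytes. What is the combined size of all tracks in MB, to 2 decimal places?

Track A: 11 minutes 15 seconds = 675 s; 64,000 × 675 × 1 × 4 = 172,800,000 bytes.
Track B: 57 minutes = 3,420 s; 36,000 × 3,420 × 2 × 4 = 984,960,000 bytes.
Track C: 144,000 × 51 × 3 × 2 = 44,064,000 bytes.
Track D: 6:20 (min:sec) = 380 s; 56,000 × 380 × 4 × 2 = 170,240,000 bytes.
Track E: 33 minutes 31 seconds = 2,011 s; 192,000 × 2,011 × 1 × 1 = 386,112,000 bytes.
Total = 1,758,176,000 bytes = 1758.18 MB.

1758.18 MB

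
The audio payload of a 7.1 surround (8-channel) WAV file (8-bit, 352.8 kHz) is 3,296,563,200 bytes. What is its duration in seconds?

1,168 seconds

Byte rate = 352,800 × 1 × 8 = 2,822,400 bytes/s.
Duration = 3,296,563,200 / 2,822,400 = 1,168 s.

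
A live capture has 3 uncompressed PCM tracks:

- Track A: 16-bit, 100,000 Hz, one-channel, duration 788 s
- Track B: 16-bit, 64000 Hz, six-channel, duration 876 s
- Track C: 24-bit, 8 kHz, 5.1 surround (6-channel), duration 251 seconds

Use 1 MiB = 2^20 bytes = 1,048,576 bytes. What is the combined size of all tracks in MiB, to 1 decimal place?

Track A: 100,000 × 788 × 2 × 1 = 157,600,000 bytes.
Track B: 64,000 × 876 × 2 × 6 = 672,768,000 bytes.
Track C: 8,000 × 251 × 3 × 6 = 36,144,000 bytes.
Total = 866,512,000 bytes = 826.4 MiB.

826.4 MiB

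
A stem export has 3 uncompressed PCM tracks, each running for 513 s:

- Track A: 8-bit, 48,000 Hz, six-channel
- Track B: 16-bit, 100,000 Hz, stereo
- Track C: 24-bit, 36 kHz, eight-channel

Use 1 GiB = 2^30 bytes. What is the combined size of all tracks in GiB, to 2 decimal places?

Track A: 48,000 × 513 × 1 × 6 = 147,744,000 bytes.
Track B: 100,000 × 513 × 2 × 2 = 205,200,000 bytes.
Track C: 36,000 × 513 × 3 × 8 = 443,232,000 bytes.
Total = 796,176,000 bytes = 0.74 GiB.

0.74 GiB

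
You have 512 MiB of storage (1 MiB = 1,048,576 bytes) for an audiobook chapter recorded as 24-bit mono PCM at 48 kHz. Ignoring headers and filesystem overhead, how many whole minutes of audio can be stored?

Uncompressed byte rate = 48,000 × 3 × 1 = 144,000 bytes/s.
Capacity = 512 × 1,048,576 = 536,870,912 bytes.
536,870,912 / 144,000 ≈ 3728.27 s → 62 minutes.

62 minutes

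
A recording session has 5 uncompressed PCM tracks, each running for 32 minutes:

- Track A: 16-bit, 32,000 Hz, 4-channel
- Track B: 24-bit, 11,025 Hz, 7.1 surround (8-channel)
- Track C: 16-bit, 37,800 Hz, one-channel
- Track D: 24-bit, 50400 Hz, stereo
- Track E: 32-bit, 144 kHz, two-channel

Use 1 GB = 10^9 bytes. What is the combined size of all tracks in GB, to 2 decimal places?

3.94 GB

32 minutes = 1,920 s.
Track A: 32,000 × 1,920 × 2 × 4 = 491,520,000 bytes.
Track B: 11,025 × 1,920 × 3 × 8 = 508,032,000 bytes.
Track C: 37,800 × 1,920 × 2 × 1 = 145,152,000 bytes.
Track D: 50,400 × 1,920 × 3 × 2 = 580,608,000 bytes.
Track E: 144,000 × 1,920 × 4 × 2 = 2,211,840,000 bytes.
Total = 3,937,152,000 bytes = 3.94 GB.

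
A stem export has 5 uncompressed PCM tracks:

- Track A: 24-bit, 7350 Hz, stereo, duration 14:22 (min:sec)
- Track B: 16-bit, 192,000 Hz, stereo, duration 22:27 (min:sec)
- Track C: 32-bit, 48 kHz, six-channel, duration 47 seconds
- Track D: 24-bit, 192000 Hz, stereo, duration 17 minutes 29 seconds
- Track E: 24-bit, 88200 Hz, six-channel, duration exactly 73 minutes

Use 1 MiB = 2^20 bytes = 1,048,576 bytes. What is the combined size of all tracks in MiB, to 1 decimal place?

8858.5 MiB

Track A: 14:22 (min:sec) = 862 s; 7,350 × 862 × 3 × 2 = 38,014,200 bytes.
Track B: 22:27 (min:sec) = 1,347 s; 192,000 × 1,347 × 2 × 2 = 1,034,496,000 bytes.
Track C: 48,000 × 47 × 4 × 6 = 54,144,000 bytes.
Track D: 17 minutes 29 seconds = 1,049 s; 192,000 × 1,049 × 3 × 2 = 1,208,448,000 bytes.
Track E: exactly 73 minutes = 4,380 s; 88,200 × 4,380 × 3 × 6 = 6,953,688,000 bytes.
Total = 9,288,790,200 bytes = 8858.5 MiB.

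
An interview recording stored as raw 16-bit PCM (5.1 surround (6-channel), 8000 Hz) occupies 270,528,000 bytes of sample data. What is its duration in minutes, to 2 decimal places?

46.97 minutes

Byte rate = 8,000 × 2 × 6 = 96,000 bytes/s.
Duration = 270,528,000 / 96,000 = 2,818 s.
2,818 s / 60 = 46.97 minutes.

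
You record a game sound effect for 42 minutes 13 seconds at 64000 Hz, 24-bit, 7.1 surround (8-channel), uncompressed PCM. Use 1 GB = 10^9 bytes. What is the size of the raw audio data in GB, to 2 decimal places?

3.89 GB

Duration = 42 minutes 13 seconds = 2,533 s.
Bytes = 64,000 samples/s × 2,533 s × 3 bytes/sample × 8 ch = 3,890,688,000 bytes.
3,890,688,000 / 1,000,000,000 = 3.89 GB.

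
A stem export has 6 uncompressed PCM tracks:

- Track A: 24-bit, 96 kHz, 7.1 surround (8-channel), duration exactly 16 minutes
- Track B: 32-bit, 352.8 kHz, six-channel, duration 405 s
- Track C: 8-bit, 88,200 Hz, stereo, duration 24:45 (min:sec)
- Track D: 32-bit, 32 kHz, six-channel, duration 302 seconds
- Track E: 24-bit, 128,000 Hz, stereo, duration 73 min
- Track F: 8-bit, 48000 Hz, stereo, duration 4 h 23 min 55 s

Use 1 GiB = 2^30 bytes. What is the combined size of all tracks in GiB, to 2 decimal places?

10.26 GiB

Track A: exactly 16 minutes = 960 s; 96,000 × 960 × 3 × 8 = 2,211,840,000 bytes.
Track B: 352,800 × 405 × 4 × 6 = 3,429,216,000 bytes.
Track C: 24:45 (min:sec) = 1,485 s; 88,200 × 1,485 × 1 × 2 = 261,954,000 bytes.
Track D: 32,000 × 302 × 4 × 6 = 231,936,000 bytes.
Track E: 73 min = 4,380 s; 128,000 × 4,380 × 3 × 2 = 3,363,840,000 bytes.
Track F: 4 h 23 min 55 s = 15,835 s; 48,000 × 15,835 × 1 × 2 = 1,520,160,000 bytes.
Total = 11,018,946,000 bytes = 10.26 GiB.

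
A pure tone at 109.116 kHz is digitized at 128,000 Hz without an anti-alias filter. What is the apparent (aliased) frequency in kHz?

Nyquist = 128,000/2 = 64,000 Hz; 109,116 Hz exceeds it.
Alias = |109,116 − 1×128,000| = |109,116 − 128,000| = 18,884 Hz = 18.884 kHz.

18.884 kHz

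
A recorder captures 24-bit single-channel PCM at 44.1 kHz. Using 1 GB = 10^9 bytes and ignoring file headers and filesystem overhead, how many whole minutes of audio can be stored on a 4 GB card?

503 minutes

Uncompressed byte rate = 44,100 × 3 × 1 = 132,300 bytes/s.
Capacity = 4 × 1,000,000,000 = 4,000,000,000 bytes.
4,000,000,000 / 132,300 ≈ 30234.32 s → 503 minutes.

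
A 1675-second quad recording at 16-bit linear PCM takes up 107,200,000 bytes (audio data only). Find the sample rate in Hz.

Bytes = sample_rate × seconds × bytes_per_sample × channels.
sample_rate = 107,200,000 / (1,675 × 2 × 4) = 107,200,000 / 13,400 = 8,000 Hz.

8,000 Hz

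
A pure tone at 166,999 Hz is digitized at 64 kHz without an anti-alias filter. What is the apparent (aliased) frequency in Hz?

25,001 Hz

Nyquist = 64,000/2 = 32,000 Hz; 166,999 Hz exceeds it.
Alias = |166,999 − 3×64,000| = |166,999 − 192,000| = 25,001 Hz.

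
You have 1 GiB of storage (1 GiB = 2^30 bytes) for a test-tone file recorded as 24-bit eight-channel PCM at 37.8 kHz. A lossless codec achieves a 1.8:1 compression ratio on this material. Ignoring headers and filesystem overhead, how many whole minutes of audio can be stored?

35 minutes

Uncompressed byte rate = 37,800 × 3 × 8 = 907,200 bytes/s.
After 1.8:1 compression, effective rate ≈ 504000 bytes/s.
Capacity = 1 × 1,073,741,824 = 1,073,741,824 bytes.
1,073,741,824 / effective rate ≈ 2130.44 s → 35 minutes.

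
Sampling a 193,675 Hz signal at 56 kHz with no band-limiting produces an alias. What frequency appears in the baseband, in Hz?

Nyquist = 56,000/2 = 28,000 Hz; 193,675 Hz exceeds it.
Alias = |193,675 − 3×56,000| = |193,675 − 168,000| = 25,675 Hz.

25,675 Hz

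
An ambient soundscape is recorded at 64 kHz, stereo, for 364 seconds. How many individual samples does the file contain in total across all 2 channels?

64,000 × 364 s × 2 ch = 46,592,000 samples.

46,592,000 samples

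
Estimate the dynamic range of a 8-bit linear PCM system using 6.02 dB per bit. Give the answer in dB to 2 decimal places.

48.16 dB

8 × 6.02 = 48.16 dB.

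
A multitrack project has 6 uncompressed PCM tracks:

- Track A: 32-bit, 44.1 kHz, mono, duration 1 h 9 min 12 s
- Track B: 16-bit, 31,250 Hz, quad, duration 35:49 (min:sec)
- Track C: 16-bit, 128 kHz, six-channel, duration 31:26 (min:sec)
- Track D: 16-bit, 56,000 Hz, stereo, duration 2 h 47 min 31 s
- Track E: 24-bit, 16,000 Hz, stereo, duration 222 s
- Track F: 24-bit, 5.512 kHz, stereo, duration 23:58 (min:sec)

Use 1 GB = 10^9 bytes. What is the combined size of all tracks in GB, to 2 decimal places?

6.49 GB

Track A: 1 h 9 min 12 s = 4,152 s; 44,100 × 4,152 × 4 × 1 = 732,412,800 bytes.
Track B: 35:49 (min:sec) = 2,149 s; 31,250 × 2,149 × 2 × 4 = 537,250,000 bytes.
Track C: 31:26 (min:sec) = 1,886 s; 128,000 × 1,886 × 2 × 6 = 2,896,896,000 bytes.
Track D: 2 h 47 min 31 s = 10,051 s; 56,000 × 10,051 × 2 × 2 = 2,251,424,000 bytes.
Track E: 16,000 × 222 × 3 × 2 = 21,312,000 bytes.
Track F: 23:58 (min:sec) = 1,438 s; 5,512 × 1,438 × 3 × 2 = 47,557,536 bytes.
Total = 6,486,852,336 bytes = 6.49 GB.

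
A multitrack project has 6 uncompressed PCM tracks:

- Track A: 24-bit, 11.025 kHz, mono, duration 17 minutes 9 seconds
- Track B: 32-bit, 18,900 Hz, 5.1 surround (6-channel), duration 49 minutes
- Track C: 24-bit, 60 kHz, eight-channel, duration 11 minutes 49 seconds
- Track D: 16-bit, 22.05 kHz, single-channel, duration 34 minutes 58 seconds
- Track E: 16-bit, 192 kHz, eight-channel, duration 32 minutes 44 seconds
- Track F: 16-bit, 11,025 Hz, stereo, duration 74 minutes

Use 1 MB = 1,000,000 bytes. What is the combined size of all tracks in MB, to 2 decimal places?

Track A: 17 minutes 9 seconds = 1,029 s; 11,025 × 1,029 × 3 × 1 = 34,034,175 bytes.
Track B: 49 minutes = 2,940 s; 18,900 × 2,940 × 4 × 6 = 1,333,584,000 bytes.
Track C: 11 minutes 49 seconds = 709 s; 60,000 × 709 × 3 × 8 = 1,020,960,000 bytes.
Track D: 34 minutes 58 seconds = 2,098 s; 22,050 × 2,098 × 2 × 1 = 92,521,800 bytes.
Track E: 32 minutes 44 seconds = 1,964 s; 192,000 × 1,964 × 2 × 8 = 6,033,408,000 bytes.
Track F: 74 minutes = 4,440 s; 11,025 × 4,440 × 2 × 2 = 195,804,000 bytes.
Total = 8,710,311,975 bytes = 8710.31 MB.

8710.31 MB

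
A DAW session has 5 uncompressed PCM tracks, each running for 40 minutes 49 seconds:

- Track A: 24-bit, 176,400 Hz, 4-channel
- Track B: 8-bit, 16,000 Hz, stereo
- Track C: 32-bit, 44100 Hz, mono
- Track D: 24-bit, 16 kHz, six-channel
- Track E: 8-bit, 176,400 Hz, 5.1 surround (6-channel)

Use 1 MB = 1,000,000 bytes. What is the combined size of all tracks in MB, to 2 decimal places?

8991.75 MB

40 minutes 49 seconds = 2,449 s.
Track A: 176,400 × 2,449 × 3 × 4 = 5,184,043,200 bytes.
Track B: 16,000 × 2,449 × 1 × 2 = 78,368,000 bytes.
Track C: 44,100 × 2,449 × 4 × 1 = 432,003,600 bytes.
Track D: 16,000 × 2,449 × 3 × 6 = 705,312,000 bytes.
Track E: 176,400 × 2,449 × 1 × 6 = 2,592,021,600 bytes.
Total = 8,991,748,400 bytes = 8991.75 MB.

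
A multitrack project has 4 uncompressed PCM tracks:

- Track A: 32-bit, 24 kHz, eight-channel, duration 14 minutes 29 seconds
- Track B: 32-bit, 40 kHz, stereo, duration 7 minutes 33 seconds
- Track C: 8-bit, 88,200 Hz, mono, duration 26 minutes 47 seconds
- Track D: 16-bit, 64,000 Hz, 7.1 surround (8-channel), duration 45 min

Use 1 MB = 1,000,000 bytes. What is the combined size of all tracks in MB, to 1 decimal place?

3718.9 MB

Track A: 14 minutes 29 seconds = 869 s; 24,000 × 869 × 4 × 8 = 667,392,000 bytes.
Track B: 7 minutes 33 seconds = 453 s; 40,000 × 453 × 4 × 2 = 144,960,000 bytes.
Track C: 26 minutes 47 seconds = 1,607 s; 88,200 × 1,607 × 1 × 1 = 141,737,400 bytes.
Track D: 45 min = 2,700 s; 64,000 × 2,700 × 2 × 8 = 2,764,800,000 bytes.
Total = 3,718,889,400 bytes = 3718.9 MB.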